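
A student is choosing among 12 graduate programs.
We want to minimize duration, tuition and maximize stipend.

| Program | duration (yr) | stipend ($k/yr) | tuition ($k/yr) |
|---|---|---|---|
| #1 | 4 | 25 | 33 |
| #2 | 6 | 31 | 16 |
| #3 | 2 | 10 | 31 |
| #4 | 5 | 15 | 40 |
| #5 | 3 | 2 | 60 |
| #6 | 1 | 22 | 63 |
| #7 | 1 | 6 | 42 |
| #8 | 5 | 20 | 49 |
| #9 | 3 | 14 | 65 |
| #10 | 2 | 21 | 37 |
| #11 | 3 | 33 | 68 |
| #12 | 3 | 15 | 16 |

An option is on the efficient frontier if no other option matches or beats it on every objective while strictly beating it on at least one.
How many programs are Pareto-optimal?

8

#1: not dominated.
#2: not dominated.
#3: not dominated.
#4: dominated by #1 (duration 4≤5, stipend 25≥15, tuition 33≤40).
#5: dominated by #3 (duration 2≤3, stipend 10≥2, tuition 31≤60).
#6: not dominated.
#7: not dominated.
#8: dominated by #1 (duration 4≤5, stipend 25≥20, tuition 33≤49).
#9: dominated by #6 (duration 1≤3, stipend 22≥14, tuition 63≤65).
#10: not dominated.
#11: not dominated (best stipend).
#12: not dominated.
Pareto-optimal: #1, #2, #3, #6, #7, #10, #11, #12 → 8.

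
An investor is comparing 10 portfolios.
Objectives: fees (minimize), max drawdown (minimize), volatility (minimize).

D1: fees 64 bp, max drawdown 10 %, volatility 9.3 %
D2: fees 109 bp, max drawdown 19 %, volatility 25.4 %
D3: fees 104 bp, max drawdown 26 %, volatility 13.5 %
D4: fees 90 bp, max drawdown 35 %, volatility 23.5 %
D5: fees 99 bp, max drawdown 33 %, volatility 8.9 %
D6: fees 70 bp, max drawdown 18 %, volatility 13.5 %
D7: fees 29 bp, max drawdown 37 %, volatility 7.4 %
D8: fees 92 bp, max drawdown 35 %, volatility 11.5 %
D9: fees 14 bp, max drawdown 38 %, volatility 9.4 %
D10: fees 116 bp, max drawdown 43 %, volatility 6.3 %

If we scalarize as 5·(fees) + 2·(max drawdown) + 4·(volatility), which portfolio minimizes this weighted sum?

D9

D1: 5·64 + 2·10 + 4·9.3 = 377.2
D2: 5·109 + 2·19 + 4·25.4 = 684.6
D3: 5·104 + 2·26 + 4·13.5 = 626.0
D4: 5·90 + 2·35 + 4·23.5 = 614.0
D5: 5·99 + 2·33 + 4·8.9 = 596.6
D6: 5·70 + 2·18 + 4·13.5 = 440.0
D7: 5·29 + 2·37 + 4·7.4 = 248.6
D8: 5·92 + 2·35 + 4·11.5 = 576.0
D9: 5·14 + 2·38 + 4·9.4 = 183.6
D10: 5·116 + 2·43 + 4·6.3 = 691.2
Lowest: D9 at 183.6.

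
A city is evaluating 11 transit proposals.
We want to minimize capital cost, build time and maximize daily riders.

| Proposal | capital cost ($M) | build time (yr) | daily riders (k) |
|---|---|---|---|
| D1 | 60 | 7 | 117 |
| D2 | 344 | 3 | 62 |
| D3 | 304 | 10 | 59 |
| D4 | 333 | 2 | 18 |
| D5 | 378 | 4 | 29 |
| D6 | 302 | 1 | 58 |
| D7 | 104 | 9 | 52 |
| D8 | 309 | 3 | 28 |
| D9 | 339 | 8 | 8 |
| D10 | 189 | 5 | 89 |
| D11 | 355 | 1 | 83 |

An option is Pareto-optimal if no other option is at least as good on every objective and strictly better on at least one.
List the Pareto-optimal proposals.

D1, D2, D6, D10, D11

D1: not dominated (best capital cost).
D2: not dominated.
D3: dominated by D1 (capital cost 60≤304, build time 7≤10, daily riders 117≥59).
D4: dominated by D6 (capital cost 302≤333, build time 1≤2, daily riders 58≥18).
D5: dominated by D2 (capital cost 344≤378, build time 3≤4, daily riders 62≥29).
D6: not dominated.
D7: dominated by D1 (capital cost 60≤104, build time 7≤9, daily riders 117≥52).
D8: dominated by D6 (capital cost 302≤309, build time 1≤3, daily riders 58≥28).
D9: dominated by D1 (capital cost 60≤339, build time 7≤8, daily riders 117≥8).
D10: not dominated.
D11: not dominated.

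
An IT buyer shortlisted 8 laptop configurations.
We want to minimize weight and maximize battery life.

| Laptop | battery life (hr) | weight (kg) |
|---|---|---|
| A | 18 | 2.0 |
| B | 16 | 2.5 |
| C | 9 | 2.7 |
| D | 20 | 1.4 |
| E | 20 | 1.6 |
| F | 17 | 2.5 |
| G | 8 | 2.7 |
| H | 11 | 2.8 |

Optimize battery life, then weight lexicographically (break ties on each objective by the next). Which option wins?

First maximize battery life: best is 20, kept {D, E}.
Then minimize weight: best is 1.4, kept {D}.

D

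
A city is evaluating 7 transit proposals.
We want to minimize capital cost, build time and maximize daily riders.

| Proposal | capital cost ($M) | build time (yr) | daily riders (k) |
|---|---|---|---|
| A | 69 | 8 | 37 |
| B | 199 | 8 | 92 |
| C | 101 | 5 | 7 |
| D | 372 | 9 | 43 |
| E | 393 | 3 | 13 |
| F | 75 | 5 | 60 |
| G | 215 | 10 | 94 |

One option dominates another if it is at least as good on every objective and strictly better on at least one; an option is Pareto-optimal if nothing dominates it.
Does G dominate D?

G vs D: G is worse on build time (10 vs 9), so it does not dominate D.

No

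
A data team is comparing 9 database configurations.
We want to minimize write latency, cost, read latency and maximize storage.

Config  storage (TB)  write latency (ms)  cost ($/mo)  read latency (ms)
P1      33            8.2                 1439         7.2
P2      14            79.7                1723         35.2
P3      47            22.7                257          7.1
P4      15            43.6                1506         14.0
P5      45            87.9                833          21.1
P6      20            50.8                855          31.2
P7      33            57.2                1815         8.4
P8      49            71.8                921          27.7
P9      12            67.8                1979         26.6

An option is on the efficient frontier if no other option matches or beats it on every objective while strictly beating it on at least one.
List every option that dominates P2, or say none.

P1, P3, P4, P6, P8

P1: storage 33≥14, write latency 8.2≤79.7, cost 1439≤1723, read latency 7.2≤35.2 — dominates P2.
P3: storage 47≥14, write latency 22.7≤79.7, cost 257≤1723, read latency 7.1≤35.2 — dominates P2.
P4: storage 15≥14, write latency 43.6≤79.7, cost 1506≤1723, read latency 14.0≤35.2 — dominates P2.
P6: storage 20≥14, write latency 50.8≤79.7, cost 855≤1723, read latency 31.2≤35.2 — dominates P2.
P8: storage 49≥14, write latency 71.8≤79.7, cost 921≤1723, read latency 27.7≤35.2 — dominates P2.
Others (P5, P7, P9) are each worse than P2 on at least one objective.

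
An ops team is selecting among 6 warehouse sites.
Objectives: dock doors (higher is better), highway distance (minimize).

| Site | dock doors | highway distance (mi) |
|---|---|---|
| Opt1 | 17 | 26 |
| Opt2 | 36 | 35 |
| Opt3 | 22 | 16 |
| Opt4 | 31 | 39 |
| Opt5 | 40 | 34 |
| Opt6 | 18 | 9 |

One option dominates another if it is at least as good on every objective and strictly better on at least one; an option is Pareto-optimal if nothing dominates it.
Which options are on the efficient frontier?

Opt3, Opt5, Opt6

Opt1: dominated by Opt3 (dock doors 22≥17, highway distance 16≤26).
Opt2: dominated by Opt5 (dock doors 40≥36, highway distance 34≤35).
Opt3: not dominated.
Opt4: dominated by Opt2 (dock doors 36≥31, highway distance 35≤39).
Opt5: not dominated (best dock doors).
Opt6: not dominated (best highway distance).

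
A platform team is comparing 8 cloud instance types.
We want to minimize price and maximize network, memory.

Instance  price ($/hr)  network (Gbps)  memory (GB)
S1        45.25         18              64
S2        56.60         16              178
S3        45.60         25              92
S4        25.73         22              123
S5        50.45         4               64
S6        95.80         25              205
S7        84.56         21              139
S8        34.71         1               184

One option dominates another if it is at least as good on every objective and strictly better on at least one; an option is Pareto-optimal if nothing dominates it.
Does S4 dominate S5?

S4 vs S5: price 25.73≤50.45, network 22≥4, memory 123≥64 — S4 is at least as good on every objective with at least one strict improvement.

Yes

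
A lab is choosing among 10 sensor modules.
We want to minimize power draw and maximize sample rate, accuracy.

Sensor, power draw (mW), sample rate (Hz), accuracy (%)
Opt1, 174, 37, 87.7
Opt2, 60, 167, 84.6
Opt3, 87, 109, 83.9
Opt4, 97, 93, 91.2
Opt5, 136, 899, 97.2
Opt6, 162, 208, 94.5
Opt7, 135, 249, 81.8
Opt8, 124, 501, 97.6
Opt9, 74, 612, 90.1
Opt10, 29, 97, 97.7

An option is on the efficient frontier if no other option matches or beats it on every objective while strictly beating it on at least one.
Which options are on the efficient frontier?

Opt1: dominated by Opt4 (power draw 97≤174, sample rate 93≥37, accuracy 91.2≥87.7).
Opt2: not dominated.
Opt3: dominated by Opt2 (power draw 60≤87, sample rate 167≥109, accuracy 84.6≥83.9).
Opt4: dominated by Opt10 (power draw 29≤97, sample rate 97≥93, accuracy 97.7≥91.2).
Opt5: not dominated (best sample rate).
Opt6: dominated by Opt5 (power draw 136≤162, sample rate 899≥208, accuracy 97.2≥94.5).
Opt7: dominated by Opt8 (power draw 124≤135, sample rate 501≥249, accuracy 97.6≥81.8).
Opt8: not dominated.
Opt9: not dominated.
Opt10: not dominated (best power draw).

Opt2, Opt5, Opt8, Opt9, Opt10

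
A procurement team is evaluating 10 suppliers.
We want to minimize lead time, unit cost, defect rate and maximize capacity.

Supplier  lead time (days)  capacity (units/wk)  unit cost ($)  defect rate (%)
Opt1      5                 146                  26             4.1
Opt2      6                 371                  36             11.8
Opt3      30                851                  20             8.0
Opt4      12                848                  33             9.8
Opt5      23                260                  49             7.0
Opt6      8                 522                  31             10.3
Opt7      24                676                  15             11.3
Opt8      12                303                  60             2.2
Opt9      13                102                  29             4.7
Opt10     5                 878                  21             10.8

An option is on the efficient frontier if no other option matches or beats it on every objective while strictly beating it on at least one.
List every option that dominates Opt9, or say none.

Opt1: lead time 5≤13, capacity 146≥102, unit cost 26≤29, defect rate 4.1≤4.7 — dominates Opt9.
Others (Opt2, Opt3, Opt4, Opt5, Opt6, Opt7, Opt8, Opt10) are each worse than Opt9 on at least one objective.

Opt1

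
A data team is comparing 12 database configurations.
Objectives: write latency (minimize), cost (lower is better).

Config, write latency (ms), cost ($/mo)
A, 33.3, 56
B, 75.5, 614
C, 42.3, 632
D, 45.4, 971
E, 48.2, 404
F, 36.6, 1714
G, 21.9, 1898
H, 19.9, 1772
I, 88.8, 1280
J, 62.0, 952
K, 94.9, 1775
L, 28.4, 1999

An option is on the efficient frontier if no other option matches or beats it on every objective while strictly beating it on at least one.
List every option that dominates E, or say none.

A: write latency 33.3≤48.2, cost 56≤404 — dominates E.
Others (B, C, D, F, G, H, I, J, K, L) are each worse than E on at least one objective.

A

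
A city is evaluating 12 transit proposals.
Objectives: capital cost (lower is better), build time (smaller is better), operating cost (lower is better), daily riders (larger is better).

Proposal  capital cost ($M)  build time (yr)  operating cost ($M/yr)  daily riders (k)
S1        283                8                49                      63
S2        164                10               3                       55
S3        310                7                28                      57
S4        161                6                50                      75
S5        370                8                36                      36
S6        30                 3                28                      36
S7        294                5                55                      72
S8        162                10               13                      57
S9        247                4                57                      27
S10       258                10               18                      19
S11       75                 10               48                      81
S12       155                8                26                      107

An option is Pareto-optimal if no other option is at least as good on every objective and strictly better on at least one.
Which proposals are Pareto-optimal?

S1: dominated by S12 (capital cost 155≤283, build time 8≤8, operating cost 26≤49, daily riders 107≥63).
S2: not dominated (best operating cost).
S3: not dominated.
S4: not dominated.
S5: dominated by S3 (capital cost 310≤370, build time 7≤8, operating cost 28≤36, daily riders 57≥36).
S6: not dominated (best capital cost).
S7: not dominated.
S8: not dominated.
S9: dominated by S6 (capital cost 30≤247, build time 3≤4, operating cost 28≤57, daily riders 36≥27).
S10: dominated by S2 (capital cost 164≤258, build time 10≤10, operating cost 3≤18, daily riders 55≥19).
S11: not dominated.
S12: not dominated (best daily riders).

S2, S3, S4, S6, S7, S8, S11, S12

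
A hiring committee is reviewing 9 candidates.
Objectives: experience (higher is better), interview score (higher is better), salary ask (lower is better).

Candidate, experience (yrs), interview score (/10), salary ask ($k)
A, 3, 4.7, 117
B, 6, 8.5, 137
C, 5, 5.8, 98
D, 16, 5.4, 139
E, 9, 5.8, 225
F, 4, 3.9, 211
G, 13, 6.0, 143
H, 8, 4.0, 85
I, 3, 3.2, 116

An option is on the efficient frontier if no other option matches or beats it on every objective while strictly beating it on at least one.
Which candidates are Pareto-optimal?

B, C, D, G, H

A: dominated by C (experience 5≥3, interview score 5.8≥4.7, salary ask 98≤117).
B: not dominated (best interview score).
C: not dominated.
D: not dominated (best experience).
E: dominated by G (experience 13≥9, interview score 6.0≥5.8, salary ask 143≤225).
F: dominated by B (experience 6≥4, interview score 8.5≥3.9, salary ask 137≤211).
G: not dominated.
H: not dominated (best salary ask).
I: dominated by C (experience 5≥3, interview score 5.8≥3.2, salary ask 98≤116).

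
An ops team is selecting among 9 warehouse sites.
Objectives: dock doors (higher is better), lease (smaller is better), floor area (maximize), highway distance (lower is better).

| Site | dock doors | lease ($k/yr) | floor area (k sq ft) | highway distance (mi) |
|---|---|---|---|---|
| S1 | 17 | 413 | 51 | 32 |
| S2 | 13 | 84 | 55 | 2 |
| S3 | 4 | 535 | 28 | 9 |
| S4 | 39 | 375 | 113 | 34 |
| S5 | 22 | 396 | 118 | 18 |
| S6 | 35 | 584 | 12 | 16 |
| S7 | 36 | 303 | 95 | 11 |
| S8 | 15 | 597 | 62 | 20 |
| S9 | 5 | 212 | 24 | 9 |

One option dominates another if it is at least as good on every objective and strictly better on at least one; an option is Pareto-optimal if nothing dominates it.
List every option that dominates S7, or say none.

none

S1: worse on dock doors (17 vs 36).
S2: worse on dock doors (13 vs 36).
S3: worse on dock doors (4 vs 36).
S4: worse on lease (375 vs 303).
S5: worse on dock doors (22 vs 36).
S6: worse on dock doors (35 vs 36).
S8: worse on dock doors (15 vs 36).
S9: worse on dock doors (5 vs 36).
No option dominates S7.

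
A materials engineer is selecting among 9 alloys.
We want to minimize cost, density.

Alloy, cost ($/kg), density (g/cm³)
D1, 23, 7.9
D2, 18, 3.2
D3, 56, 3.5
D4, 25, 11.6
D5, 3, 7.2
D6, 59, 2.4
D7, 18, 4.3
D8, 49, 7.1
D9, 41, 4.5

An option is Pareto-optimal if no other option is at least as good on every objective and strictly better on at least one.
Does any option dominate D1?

Yes

D2 vs D1: cost 18≤23, density 3.2≤7.9 — D2 is at least as good on every objective and strictly better on at least one, so D2 dominates D1.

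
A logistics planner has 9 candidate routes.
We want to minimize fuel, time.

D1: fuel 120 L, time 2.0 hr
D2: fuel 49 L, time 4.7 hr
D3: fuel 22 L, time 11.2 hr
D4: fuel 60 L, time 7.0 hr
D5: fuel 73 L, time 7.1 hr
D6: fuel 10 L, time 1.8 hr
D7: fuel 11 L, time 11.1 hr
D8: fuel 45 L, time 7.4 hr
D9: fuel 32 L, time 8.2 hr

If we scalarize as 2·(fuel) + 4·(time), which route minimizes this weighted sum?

D1: 2·120 + 4·2.0 = 248.0
D2: 2·49 + 4·4.7 = 116.8
D3: 2·22 + 4·11.2 = 88.8
D4: 2·60 + 4·7.0 = 148.0
D5: 2·73 + 4·7.1 = 174.4
D6: 2·10 + 4·1.8 = 27.2
D7: 2·11 + 4·11.1 = 66.4
D8: 2·45 + 4·7.4 = 119.6
D9: 2·32 + 4·8.2 = 96.8
Lowest: D6 at 27.2.

D6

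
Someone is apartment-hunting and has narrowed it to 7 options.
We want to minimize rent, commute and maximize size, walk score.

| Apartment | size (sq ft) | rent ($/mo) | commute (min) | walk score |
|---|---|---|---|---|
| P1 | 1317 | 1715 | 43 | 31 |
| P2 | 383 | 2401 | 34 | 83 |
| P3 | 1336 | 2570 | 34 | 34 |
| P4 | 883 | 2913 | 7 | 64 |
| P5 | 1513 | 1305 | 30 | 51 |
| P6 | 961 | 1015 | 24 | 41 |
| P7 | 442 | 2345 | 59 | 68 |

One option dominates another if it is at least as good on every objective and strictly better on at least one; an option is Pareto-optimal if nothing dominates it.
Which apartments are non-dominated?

P2, P4, P5, P6, P7

P1: dominated by P5 (size 1513≥1317, rent 1305≤1715, commute 30≤43, walk score 51≥31).
P2: not dominated (best walk score).
P3: dominated by P5 (size 1513≥1336, rent 1305≤2570, commute 30≤34, walk score 51≥34).
P4: not dominated (best commute).
P5: not dominated (best size).
P6: not dominated (best rent).
P7: not dominated.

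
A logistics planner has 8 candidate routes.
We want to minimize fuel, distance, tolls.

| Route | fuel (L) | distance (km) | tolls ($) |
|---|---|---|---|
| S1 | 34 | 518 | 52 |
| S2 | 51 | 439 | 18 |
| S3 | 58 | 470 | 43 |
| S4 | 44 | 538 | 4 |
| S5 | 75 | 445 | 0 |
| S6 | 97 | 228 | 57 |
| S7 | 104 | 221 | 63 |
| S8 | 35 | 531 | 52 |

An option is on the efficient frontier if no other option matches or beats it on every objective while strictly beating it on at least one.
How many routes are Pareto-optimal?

S1: not dominated (best fuel).
S2: not dominated.
S3: dominated by S2 (fuel 51≤58, distance 439≤470, tolls 18≤43).
S4: not dominated.
S5: not dominated (best tolls).
S6: not dominated.
S7: not dominated (best distance).
S8: dominated by S1 (fuel 34≤35, distance 518≤531, tolls 52≤52).
Pareto-optimal: S1, S2, S4, S5, S6, S7 → 6.

6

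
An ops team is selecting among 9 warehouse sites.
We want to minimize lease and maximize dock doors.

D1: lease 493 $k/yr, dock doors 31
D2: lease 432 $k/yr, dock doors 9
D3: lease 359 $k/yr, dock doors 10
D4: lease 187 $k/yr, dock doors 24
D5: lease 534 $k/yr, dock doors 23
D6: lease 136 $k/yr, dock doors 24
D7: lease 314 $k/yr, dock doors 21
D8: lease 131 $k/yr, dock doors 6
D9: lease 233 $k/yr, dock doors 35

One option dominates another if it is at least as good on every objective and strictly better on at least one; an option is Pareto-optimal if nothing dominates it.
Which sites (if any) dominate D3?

D4, D6, D7, D9

D4: lease 187≤359, dock doors 24≥10 — dominates D3.
D6: lease 136≤359, dock doors 24≥10 — dominates D3.
D7: lease 314≤359, dock doors 21≥10 — dominates D3.
D9: lease 233≤359, dock doors 35≥10 — dominates D3.
Others (D1, D2, D5, D8) are each worse than D3 on at least one objective.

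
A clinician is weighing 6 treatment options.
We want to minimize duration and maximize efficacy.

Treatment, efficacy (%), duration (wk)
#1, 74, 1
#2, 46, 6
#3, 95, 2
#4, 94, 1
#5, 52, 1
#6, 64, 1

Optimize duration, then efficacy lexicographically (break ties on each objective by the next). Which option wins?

First minimize duration: best is 1, kept {#1, #4, #5, #6}.
Then maximize efficacy: best is 94, kept {#4}.

#4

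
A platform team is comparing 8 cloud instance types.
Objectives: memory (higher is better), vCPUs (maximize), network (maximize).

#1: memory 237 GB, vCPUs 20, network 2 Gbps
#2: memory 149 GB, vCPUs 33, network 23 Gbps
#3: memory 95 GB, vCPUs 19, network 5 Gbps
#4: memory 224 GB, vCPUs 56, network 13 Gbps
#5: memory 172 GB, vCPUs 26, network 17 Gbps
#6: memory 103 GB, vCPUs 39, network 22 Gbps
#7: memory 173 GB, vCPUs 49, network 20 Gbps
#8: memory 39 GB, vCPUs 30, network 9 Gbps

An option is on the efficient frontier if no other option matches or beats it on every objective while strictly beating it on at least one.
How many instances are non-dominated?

5

#1: not dominated (best memory).
#2: not dominated (best network).
#3: dominated by #2 (memory 149≥95, vCPUs 33≥19, network 23≥5).
#4: not dominated (best vCPUs).
#5: dominated by #7 (memory 173≥172, vCPUs 49≥26, network 20≥17).
#6: not dominated.
#7: not dominated.
#8: dominated by #2 (memory 149≥39, vCPUs 33≥30, network 23≥9).
Pareto-optimal: #1, #2, #4, #6, #7 → 5.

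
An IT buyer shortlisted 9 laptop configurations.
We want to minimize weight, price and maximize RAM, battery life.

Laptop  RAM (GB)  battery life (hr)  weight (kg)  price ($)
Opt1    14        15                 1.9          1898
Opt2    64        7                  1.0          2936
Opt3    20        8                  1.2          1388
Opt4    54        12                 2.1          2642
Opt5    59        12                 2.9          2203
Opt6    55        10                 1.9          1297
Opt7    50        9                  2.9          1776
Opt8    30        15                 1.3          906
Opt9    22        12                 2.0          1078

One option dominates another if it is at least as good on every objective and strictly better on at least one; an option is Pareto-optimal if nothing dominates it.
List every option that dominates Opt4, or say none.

none

Opt1: worse on RAM (14 vs 54).
Opt2: worse on battery life (7 vs 12).
Opt3: worse on RAM (20 vs 54).
Opt5: worse on weight (2.9 vs 2.1).
Opt6: worse on battery life (10 vs 12).
Opt7: worse on RAM (50 vs 54).
Opt8: worse on RAM (30 vs 54).
Opt9: worse on RAM (22 vs 54).
No option dominates Opt4.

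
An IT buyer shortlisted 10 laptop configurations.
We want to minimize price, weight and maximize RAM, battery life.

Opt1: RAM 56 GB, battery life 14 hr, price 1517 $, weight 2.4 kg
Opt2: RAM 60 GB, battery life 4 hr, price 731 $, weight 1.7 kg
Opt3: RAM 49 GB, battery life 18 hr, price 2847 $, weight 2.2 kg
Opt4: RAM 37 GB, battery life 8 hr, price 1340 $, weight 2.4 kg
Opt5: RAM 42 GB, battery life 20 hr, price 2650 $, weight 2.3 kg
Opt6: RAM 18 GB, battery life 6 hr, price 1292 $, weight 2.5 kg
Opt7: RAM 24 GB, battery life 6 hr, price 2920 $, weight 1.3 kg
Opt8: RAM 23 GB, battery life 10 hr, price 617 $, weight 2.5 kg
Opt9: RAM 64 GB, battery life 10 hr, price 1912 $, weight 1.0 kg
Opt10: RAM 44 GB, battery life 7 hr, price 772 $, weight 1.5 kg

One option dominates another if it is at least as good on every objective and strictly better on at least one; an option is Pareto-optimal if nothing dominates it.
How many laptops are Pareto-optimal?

8

Opt1: not dominated.
Opt2: not dominated.
Opt3: not dominated.
Opt4: not dominated.
Opt5: not dominated (best battery life).
Opt6: dominated by Opt8 (RAM 23≥18, battery life 10≥6, price 617≤1292, weight 2.5≤2.5).
Opt7: dominated by Opt9 (RAM 64≥24, battery life 10≥6, price 1912≤2920, weight 1.0≤1.3).
Opt8: not dominated (best price).
Opt9: not dominated (best RAM).
Opt10: not dominated.
Pareto-optimal: Opt1, Opt2, Opt3, Opt4, Opt5, Opt8, Opt9, Opt10 → 8.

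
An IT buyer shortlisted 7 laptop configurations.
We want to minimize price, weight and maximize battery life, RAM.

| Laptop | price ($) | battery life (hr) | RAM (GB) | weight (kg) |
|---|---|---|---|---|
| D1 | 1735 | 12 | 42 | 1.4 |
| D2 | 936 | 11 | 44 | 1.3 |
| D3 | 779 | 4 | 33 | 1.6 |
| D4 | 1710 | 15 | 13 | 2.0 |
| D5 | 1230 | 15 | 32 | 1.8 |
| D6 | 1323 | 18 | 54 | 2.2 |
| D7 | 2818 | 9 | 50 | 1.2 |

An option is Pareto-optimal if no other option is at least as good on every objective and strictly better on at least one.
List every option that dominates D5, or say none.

none

D1: worse on price (1735 vs 1230).
D2: worse on battery life (11 vs 15).
D3: worse on battery life (4 vs 15).
D4: worse on price (1710 vs 1230).
D6: worse on price (1323 vs 1230).
D7: worse on price (2818 vs 1230).
No option dominates D5.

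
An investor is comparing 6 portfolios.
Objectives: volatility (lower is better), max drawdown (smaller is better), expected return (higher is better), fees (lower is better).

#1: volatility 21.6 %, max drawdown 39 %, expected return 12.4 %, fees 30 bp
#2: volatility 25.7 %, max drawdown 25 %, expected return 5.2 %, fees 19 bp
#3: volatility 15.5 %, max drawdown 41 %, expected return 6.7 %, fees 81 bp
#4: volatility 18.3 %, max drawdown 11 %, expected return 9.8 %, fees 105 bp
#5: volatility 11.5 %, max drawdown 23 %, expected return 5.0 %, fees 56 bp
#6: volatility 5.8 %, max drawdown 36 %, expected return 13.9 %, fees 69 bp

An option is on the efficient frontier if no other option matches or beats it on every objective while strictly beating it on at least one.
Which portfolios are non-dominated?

#1, #2, #4, #5, #6

#1: not dominated.
#2: not dominated (best fees).
#3: dominated by #6 (volatility 5.8≤15.5, max drawdown 36≤41, expected return 13.9≥6.7, fees 69≤81).
#4: not dominated (best max drawdown).
#5: not dominated.
#6: not dominated (best volatility).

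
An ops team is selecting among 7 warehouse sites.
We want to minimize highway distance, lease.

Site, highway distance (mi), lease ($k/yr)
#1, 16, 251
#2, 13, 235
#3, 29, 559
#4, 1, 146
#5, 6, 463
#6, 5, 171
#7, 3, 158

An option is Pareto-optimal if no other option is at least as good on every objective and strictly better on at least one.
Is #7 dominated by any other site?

#4 vs #7: highway distance 1≤3, lease 146≤158 — #4 is at least as good on every objective and strictly better on at least one, so #4 dominates #7.

Yes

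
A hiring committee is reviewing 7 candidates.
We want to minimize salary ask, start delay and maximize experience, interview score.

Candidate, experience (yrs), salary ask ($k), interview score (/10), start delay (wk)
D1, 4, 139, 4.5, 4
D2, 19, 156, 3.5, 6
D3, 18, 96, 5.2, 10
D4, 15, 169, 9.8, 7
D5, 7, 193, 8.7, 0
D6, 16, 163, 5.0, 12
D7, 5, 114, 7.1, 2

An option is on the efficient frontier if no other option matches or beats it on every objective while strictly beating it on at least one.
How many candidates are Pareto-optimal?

5

D1: dominated by D7 (experience 5≥4, salary ask 114≤139, interview score 7.1≥4.5, start delay 2≤4).
D2: not dominated (best experience).
D3: not dominated (best salary ask).
D4: not dominated (best interview score).
D5: not dominated (best start delay).
D6: dominated by D3 (experience 18≥16, salary ask 96≤163, interview score 5.2≥5.0, start delay 10≤12).
D7: not dominated.
Pareto-optimal: D2, D3, D4, D5, D7 → 5.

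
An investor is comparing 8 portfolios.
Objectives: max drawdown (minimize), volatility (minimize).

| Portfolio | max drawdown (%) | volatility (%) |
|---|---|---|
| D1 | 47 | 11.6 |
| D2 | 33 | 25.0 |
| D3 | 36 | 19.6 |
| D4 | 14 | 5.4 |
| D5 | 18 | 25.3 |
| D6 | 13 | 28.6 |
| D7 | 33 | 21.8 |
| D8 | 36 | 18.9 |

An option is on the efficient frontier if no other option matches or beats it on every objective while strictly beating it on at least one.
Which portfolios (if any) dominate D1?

D4: max drawdown 14≤47, volatility 5.4≤11.6 — dominates D1.
Others (D2, D3, D5, D6, D7, D8) are each worse than D1 on at least one objective.

D4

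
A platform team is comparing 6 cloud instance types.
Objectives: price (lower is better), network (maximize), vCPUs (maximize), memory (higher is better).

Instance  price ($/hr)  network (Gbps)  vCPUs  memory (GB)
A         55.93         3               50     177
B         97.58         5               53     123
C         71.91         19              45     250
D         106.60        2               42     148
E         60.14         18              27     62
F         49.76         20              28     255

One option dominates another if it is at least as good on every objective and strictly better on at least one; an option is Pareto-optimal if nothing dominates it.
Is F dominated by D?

No

D vs F: D is worse on price (106.60 vs 49.76), so it does not dominate F.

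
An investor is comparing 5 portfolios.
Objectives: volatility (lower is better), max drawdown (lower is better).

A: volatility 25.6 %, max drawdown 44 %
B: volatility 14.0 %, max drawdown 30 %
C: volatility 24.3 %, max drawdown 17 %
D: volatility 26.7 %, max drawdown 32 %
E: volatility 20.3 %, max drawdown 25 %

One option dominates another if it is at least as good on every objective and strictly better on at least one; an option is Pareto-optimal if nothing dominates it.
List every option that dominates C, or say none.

A: worse on volatility (25.6 vs 24.3).
B: worse on max drawdown (30 vs 17).
D: worse on volatility (26.7 vs 24.3).
E: worse on max drawdown (25 vs 17).
No option dominates C.

none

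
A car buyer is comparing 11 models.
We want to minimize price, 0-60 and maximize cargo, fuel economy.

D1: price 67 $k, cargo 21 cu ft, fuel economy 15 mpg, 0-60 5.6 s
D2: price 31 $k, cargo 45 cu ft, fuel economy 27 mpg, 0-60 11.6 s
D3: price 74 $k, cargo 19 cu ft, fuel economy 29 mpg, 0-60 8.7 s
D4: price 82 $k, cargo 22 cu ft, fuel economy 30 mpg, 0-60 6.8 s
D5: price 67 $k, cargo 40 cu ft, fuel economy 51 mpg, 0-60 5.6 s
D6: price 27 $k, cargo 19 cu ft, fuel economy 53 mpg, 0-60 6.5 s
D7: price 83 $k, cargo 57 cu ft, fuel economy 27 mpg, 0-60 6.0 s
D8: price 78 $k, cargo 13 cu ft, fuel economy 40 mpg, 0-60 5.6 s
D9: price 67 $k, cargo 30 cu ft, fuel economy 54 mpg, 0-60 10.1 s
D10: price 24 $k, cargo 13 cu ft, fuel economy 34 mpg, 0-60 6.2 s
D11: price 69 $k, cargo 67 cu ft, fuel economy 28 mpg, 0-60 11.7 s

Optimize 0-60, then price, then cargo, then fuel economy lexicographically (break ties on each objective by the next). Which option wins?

D5

First minimize 0-60: best is 5.6, kept {D1, D5, D8}.
Then minimize price: best is 67, kept {D1, D5}.
Then maximize cargo: best is 40, kept {D5}.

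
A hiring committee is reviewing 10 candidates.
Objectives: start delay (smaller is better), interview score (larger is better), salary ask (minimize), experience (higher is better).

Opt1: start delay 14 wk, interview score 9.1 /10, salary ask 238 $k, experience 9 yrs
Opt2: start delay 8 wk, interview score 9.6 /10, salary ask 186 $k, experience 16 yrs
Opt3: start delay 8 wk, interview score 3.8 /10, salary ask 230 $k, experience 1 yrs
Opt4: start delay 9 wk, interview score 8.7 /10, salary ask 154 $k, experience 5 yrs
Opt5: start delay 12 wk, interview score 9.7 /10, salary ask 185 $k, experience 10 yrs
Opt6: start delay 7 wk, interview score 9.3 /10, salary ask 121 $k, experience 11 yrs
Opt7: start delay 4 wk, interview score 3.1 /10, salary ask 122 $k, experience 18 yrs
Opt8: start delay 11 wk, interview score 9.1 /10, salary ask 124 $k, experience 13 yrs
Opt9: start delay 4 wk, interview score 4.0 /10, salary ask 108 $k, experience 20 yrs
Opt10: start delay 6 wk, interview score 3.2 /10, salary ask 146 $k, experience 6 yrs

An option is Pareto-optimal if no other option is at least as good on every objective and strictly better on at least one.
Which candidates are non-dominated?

Opt2, Opt5, Opt6, Opt8, Opt9

Opt1: dominated by Opt2 (start delay 8≤14, interview score 9.6≥9.1, salary ask 186≤238, experience 16≥9).
Opt2: not dominated.
Opt3: dominated by Opt2 (start delay 8≤8, interview score 9.6≥3.8, salary ask 186≤230, experience 16≥1).
Opt4: dominated by Opt6 (start delay 7≤9, interview score 9.3≥8.7, salary ask 121≤154, experience 11≥5).
Opt5: not dominated (best interview score).
Opt6: not dominated.
Opt7: dominated by Opt9 (start delay 4≤4, interview score 4.0≥3.1, salary ask 108≤122, experience 20≥18).
Opt8: not dominated.
Opt9: not dominated (best salary ask).
Opt10: dominated by Opt9 (start delay 4≤6, interview score 4.0≥3.2, salary ask 108≤146, experience 20≥6).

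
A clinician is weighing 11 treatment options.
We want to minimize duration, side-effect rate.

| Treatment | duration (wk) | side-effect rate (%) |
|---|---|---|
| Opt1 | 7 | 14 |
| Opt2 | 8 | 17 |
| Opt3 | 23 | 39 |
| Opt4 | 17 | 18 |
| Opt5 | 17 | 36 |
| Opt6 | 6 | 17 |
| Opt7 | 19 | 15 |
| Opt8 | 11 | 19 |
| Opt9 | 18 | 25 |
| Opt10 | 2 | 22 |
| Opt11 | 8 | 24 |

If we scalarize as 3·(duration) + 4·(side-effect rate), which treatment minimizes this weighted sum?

Opt1

Opt1: 3·7 + 4·14 = 77
Opt2: 3·8 + 4·17 = 92
Opt3: 3·23 + 4·39 = 225
Opt4: 3·17 + 4·18 = 123
Opt5: 3·17 + 4·36 = 195
Opt6: 3·6 + 4·17 = 86
Opt7: 3·19 + 4·15 = 117
Opt8: 3·11 + 4·19 = 109
Opt9: 3·18 + 4·25 = 154
Opt10: 3·2 + 4·22 = 94
Opt11: 3·8 + 4·24 = 120
Lowest: Opt1 at 77.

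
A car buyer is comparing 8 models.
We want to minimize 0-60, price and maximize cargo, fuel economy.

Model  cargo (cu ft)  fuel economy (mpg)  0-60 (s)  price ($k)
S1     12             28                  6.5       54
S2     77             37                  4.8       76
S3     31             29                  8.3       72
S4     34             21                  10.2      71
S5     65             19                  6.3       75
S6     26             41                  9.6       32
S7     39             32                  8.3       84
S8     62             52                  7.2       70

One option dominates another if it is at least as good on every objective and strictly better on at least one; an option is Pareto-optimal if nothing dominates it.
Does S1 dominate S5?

No

S1 vs S5: S1 is worse on cargo (12 vs 65), so it does not dominate S5.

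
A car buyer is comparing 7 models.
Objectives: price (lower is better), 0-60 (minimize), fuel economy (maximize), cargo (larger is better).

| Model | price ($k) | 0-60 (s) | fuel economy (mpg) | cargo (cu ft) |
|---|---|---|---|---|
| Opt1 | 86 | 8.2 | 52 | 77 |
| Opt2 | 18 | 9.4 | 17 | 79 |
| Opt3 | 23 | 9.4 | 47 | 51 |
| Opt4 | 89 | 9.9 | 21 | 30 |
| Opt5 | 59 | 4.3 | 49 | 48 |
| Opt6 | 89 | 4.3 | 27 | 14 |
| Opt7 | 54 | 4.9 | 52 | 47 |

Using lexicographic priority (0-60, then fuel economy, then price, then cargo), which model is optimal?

First minimize 0-60: best is 4.3, kept {Opt5, Opt6}.
Then maximize fuel economy: best is 49, kept {Opt5}.

Opt5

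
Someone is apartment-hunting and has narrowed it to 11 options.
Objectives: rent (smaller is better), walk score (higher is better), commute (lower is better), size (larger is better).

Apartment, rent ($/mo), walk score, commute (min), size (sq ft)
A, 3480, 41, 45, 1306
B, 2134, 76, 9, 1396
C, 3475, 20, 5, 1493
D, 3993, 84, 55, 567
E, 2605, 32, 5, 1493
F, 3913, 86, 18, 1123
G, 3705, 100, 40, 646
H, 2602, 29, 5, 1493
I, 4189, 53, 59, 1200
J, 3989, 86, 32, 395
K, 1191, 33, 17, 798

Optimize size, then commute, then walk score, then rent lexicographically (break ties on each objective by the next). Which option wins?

First maximize size: best is 1493, kept {C, E, H}.
Then minimize commute: best is 5, kept {C, E, H}.
Then maximize walk score: best is 32, kept {E}.

E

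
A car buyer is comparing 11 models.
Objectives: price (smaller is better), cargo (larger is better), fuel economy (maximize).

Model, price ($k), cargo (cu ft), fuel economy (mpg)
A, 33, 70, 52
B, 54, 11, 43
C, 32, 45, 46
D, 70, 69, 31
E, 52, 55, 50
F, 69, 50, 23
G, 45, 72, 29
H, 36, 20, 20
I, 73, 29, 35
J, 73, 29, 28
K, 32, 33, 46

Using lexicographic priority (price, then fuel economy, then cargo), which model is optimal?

First minimize price: best is 32, kept {C, K}.
Then maximize fuel economy: best is 46, kept {C, K}.
Then maximize cargo: best is 45, kept {C}.

C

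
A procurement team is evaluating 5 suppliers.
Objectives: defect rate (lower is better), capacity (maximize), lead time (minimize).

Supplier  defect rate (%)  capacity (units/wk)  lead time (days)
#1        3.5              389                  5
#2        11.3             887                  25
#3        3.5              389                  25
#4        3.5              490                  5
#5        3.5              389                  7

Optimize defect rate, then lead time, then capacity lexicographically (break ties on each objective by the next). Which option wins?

#4

First minimize defect rate: best is 3.5, kept {#1, #3, #4, #5}.
Then minimize lead time: best is 5, kept {#1, #4}.
Then maximize capacity: best is 490, kept {#4}.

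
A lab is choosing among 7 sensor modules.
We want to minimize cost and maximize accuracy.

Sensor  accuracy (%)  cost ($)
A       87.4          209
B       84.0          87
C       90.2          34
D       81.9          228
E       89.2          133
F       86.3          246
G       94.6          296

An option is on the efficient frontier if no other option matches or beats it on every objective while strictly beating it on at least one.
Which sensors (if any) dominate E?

C

C: accuracy 90.2≥89.2, cost 34≤133 — dominates E.
Others (A, B, D, F, G) are each worse than E on at least one objective.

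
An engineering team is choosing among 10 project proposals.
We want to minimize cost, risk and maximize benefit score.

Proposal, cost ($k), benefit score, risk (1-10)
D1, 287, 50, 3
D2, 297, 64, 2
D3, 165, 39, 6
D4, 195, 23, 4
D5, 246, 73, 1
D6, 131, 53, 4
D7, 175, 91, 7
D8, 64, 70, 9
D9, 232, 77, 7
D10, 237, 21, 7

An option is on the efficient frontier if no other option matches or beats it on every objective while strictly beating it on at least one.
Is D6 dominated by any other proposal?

No

D1: worse on cost (287 vs 131).
D2: worse on cost (297 vs 131).
D3: worse on cost (165 vs 131).
D4: worse on cost (195 vs 131).
D5: worse on cost (246 vs 131).
D7: worse on cost (175 vs 131).
D8: worse on risk (9 vs 4).
D9: worse on cost (232 vs 131).
D10: worse on cost (237 vs 131).
No option is at least as good as D6 on every objective and strictly better on one.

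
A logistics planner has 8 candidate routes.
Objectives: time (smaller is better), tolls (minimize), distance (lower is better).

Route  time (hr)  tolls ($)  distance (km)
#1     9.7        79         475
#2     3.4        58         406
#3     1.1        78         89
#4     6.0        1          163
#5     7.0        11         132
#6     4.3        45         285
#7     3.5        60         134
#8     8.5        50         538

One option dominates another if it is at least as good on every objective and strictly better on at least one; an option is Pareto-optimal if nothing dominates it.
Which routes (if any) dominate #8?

#4: time 6.0≤8.5, tolls 1≤50, distance 163≤538 — dominates #8.
#5: time 7.0≤8.5, tolls 11≤50, distance 132≤538 — dominates #8.
#6: time 4.3≤8.5, tolls 45≤50, distance 285≤538 — dominates #8.
Others (#1, #2, #3, #7) are each worse than #8 on at least one objective.

#4, #5, #6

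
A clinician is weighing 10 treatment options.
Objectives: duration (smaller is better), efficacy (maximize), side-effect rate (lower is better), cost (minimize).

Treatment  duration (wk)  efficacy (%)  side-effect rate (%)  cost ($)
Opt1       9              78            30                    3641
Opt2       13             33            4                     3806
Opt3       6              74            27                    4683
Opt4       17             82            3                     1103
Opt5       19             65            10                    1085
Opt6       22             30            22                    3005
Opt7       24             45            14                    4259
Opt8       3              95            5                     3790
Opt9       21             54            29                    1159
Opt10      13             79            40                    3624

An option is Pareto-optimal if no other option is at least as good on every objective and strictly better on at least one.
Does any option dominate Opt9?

Opt4 vs Opt9: duration 17≤21, efficacy 82≥54, side-effect rate 3≤29, cost 1103≤1159 — Opt4 is at least as good on every objective and strictly better on at least one, so Opt4 dominates Opt9.

Yes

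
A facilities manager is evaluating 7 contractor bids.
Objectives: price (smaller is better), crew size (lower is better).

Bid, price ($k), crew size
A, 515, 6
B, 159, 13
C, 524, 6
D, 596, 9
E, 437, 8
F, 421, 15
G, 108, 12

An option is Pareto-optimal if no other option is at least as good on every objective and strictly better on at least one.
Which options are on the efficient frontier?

A, E, G

A: not dominated.
B: dominated by G (price 108≤159, crew size 12≤13).
C: dominated by A (price 515≤524, crew size 6≤6).
D: dominated by A (price 515≤596, crew size 6≤9).
E: not dominated.
F: dominated by B (price 159≤421, crew size 13≤15).
G: not dominated (best price).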